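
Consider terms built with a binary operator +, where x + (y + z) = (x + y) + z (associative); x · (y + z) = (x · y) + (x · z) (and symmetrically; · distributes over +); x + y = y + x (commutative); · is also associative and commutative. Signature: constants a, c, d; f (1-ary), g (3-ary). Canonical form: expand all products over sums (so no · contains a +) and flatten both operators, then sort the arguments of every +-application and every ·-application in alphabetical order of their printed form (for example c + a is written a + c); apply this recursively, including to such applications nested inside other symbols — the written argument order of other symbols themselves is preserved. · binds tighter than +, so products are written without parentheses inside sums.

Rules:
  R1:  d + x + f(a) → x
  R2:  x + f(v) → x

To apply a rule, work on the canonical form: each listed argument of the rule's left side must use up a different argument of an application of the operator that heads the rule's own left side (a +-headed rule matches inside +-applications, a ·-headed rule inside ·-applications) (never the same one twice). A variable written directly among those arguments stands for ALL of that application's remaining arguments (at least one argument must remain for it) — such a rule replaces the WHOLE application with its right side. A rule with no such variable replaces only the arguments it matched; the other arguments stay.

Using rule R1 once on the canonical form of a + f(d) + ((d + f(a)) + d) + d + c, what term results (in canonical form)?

Answer: a + c + d + d + f(d)

Derivation:
Canonical form:  a + c + d + d + d + f(a) + f(d)
Apply R1:  consuming d, f(a);  x := a + c + d + d + f(d)
The variable takes the whole remainder — replace the entire application.
New term:  a + c + d + d + f(d)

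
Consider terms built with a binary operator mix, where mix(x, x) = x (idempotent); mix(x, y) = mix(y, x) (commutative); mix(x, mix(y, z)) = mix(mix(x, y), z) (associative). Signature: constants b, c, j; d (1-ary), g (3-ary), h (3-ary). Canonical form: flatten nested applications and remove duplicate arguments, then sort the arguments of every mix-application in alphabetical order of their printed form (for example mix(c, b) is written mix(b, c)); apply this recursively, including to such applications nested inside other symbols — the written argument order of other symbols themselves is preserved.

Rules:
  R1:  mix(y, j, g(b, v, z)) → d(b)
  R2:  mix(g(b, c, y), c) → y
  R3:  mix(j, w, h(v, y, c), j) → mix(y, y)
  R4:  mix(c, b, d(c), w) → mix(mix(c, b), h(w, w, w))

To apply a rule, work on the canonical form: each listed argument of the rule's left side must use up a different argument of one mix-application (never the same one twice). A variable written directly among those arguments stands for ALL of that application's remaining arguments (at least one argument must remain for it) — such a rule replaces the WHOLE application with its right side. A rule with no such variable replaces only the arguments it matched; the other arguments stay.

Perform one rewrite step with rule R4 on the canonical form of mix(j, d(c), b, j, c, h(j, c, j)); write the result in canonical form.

Answer: mix(b, c, h(mix(h(j, c, j), j), mix(h(j, c, j), j), mix(h(j, c, j), j)))

Derivation:
Canonical form:  mix(b, c, d(c), h(j, c, j), j)
Apply R4:  consuming b, c, d(c);  w := mix(h(j, c, j), j)
Every leftover argument binds to the variable; the entire application is replaced.
Giving:  mix(b, c, h(mix(h(j, c, j), j), mix(h(j, c, j), j), mix(h(j, c, j), j)))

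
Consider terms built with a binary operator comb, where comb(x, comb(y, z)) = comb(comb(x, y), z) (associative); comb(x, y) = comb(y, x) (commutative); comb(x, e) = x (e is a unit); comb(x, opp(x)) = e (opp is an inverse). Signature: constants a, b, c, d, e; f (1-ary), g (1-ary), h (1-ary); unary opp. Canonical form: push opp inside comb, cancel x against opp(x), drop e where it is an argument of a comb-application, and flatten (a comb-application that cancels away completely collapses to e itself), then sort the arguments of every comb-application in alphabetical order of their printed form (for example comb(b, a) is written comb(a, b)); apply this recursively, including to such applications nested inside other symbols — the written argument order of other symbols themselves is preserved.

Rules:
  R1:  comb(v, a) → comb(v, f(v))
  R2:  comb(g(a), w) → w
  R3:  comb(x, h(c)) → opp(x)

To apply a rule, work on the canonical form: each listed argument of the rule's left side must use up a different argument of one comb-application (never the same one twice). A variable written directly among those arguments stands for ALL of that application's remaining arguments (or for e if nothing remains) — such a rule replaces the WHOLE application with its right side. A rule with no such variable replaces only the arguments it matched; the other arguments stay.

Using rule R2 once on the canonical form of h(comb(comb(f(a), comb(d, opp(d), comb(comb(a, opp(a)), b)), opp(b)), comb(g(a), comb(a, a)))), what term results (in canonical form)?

Canonical form:  h(comb(a, a, f(a), g(a)))
R2 matches:  uses g(a);  w := comb(a, a, f(a))
The extension variable absorbs all remaining arguments, so the whole application is rewritten.
Result:  h(comb(a, a, f(a)))

Answer: h(comb(a, a, f(a)))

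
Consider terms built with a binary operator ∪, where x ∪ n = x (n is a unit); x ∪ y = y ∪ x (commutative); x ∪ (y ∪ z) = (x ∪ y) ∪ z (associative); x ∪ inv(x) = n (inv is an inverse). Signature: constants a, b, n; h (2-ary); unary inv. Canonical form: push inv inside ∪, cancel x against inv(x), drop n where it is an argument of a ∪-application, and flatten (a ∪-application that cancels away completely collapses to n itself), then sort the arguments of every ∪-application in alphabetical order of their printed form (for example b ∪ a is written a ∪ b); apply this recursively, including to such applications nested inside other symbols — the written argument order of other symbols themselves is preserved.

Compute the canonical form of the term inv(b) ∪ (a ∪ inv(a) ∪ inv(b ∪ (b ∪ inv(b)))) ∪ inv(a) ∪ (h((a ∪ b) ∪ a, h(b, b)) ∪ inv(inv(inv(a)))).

Answer: h(a ∪ a ∪ b, h(b, b)) ∪ inv(a) ∪ inv(a) ∪ inv(b) ∪ inv(b)

Derivation:
Push inv inside:  distribute inv over ∪ and collapse double inv
Collect terms:  inv(b) ∪ inv(b) ∪ inv(a) ∪ inv(a) ∪ h(a ∪ a ∪ b, h(b, b))
Sort arguments:  h(a ∪ a ∪ b, h(b, b)) ∪ inv(a) ∪ inv(a) ∪ inv(b) ∪ inv(b)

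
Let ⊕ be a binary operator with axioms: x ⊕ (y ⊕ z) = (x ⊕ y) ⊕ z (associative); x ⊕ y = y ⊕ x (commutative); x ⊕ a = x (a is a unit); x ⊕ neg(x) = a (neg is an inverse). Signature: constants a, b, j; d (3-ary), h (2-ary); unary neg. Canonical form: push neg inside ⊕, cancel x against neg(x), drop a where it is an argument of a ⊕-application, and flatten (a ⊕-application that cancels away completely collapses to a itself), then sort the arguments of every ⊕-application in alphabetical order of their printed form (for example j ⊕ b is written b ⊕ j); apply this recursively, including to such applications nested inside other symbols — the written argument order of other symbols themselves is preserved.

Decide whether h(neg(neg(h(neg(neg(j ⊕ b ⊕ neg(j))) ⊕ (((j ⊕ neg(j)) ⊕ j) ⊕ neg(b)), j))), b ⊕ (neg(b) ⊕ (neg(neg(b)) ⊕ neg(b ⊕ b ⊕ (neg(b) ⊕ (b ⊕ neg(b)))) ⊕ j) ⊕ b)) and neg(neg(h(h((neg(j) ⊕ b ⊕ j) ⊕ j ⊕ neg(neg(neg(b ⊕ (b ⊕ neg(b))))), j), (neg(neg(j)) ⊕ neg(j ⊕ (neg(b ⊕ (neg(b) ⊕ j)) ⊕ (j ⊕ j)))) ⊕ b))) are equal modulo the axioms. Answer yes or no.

Answer: no — h(h(j, j), b ⊕ j) vs h(h(j, j), b ⊕ neg(j))

Derivation:
Left:  h(neg(neg(h(neg(neg(j ⊕ b ⊕ neg(j))) ⊕ (((j ⊕ neg(j)) ⊕ j) ⊕ neg(b)), j))), b ⊕ (neg(b) ⊕ (neg(neg(b)) ⊕ neg(b ⊕ b ⊕ (neg(b) ⊕ (b ⊕ neg(b)))) ⊕ j) ⊕ b))
  Descend into:  b ⊕ (neg(b) ⊕ (neg(neg(b)) ⊕ neg(b ⊕ b ⊕ (neg(b) ⊕ (b ⊕ neg(b)))) ⊕ j) ⊕ b)
  Push neg inside:  distribute neg over ⊕ and collapse double neg
  Collect terms:  b ⊕ j
  Put back:  h(h(j, j), b ⊕ j)
Right:  neg(neg(h(h((neg(j) ⊕ b ⊕ j) ⊕ j ⊕ neg(neg(neg(b ⊕ (b ⊕ neg(b))))), j), (neg(neg(j)) ⊕ neg(j ⊕ (neg(b ⊕ (neg(b) ⊕ j)) ⊕ (j ⊕ j)))) ⊕ b)))
  Push neg inside:  distribute neg over ⊕ and collapse double neg
  Collect terms:  h(h(j, j), b ⊕ neg(j))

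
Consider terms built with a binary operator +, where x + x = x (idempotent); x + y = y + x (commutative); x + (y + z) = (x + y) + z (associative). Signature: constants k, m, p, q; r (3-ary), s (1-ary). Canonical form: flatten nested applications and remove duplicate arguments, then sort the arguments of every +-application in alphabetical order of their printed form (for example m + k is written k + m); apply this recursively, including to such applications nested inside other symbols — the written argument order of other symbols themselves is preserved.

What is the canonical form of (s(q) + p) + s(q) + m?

Un-nest:  s(q) + p + s(q) + m
Deduplicate:  drop duplicate s(q)
Sort arguments:  m + p + s(q)

Answer: m + p + s(q)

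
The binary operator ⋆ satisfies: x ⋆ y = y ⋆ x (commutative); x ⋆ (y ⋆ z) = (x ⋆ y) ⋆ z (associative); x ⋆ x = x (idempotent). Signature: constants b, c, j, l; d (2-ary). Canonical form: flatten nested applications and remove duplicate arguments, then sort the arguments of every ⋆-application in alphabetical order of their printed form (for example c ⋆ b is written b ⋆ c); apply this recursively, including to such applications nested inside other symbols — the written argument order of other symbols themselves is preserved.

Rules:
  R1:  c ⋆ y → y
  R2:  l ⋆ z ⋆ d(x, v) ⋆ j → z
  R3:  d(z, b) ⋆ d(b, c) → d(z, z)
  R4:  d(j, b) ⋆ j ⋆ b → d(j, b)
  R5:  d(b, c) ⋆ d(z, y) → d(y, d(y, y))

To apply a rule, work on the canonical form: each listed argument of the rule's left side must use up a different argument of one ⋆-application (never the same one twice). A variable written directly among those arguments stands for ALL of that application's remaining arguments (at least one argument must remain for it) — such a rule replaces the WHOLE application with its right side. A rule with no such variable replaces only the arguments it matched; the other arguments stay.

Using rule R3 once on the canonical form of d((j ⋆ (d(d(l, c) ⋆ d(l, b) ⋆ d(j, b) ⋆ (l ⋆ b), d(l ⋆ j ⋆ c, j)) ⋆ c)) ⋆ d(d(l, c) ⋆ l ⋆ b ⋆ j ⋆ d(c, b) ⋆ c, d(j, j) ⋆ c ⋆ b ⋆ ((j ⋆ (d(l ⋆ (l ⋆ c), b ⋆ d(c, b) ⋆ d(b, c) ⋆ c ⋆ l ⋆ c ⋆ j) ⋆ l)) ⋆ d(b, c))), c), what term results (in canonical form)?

Answer: d(c ⋆ d(b ⋆ c ⋆ d(c, b) ⋆ d(l, c) ⋆ j ⋆ l, b ⋆ c ⋆ d(b, c) ⋆ d(c ⋆ l, b ⋆ c ⋆ d(c, c) ⋆ j ⋆ l) ⋆ d(j, j) ⋆ j ⋆ l) ⋆ d(b ⋆ d(j, b) ⋆ d(l, b) ⋆ d(l, c) ⋆ l, d(c ⋆ j ⋆ l, j)) ⋆ j, c)

Derivation:
Canonical form:  d(c ⋆ d(b ⋆ c ⋆ d(c, b) ⋆ d(l, c) ⋆ j ⋆ l, b ⋆ c ⋆ d(b, c) ⋆ d(c ⋆ l, b ⋆ c ⋆ d(b, c) ⋆ d(c, b) ⋆ j ⋆ l) ⋆ d(j, j) ⋆ j ⋆ l) ⋆ d(b ⋆ d(j, b) ⋆ d(l, b) ⋆ d(l, c) ⋆ l, d(c ⋆ j ⋆ l, j)) ⋆ j, c)
Match R3:  consume d(b, c), d(c, b);  z := c
New term:  d(c ⋆ d(b ⋆ c ⋆ d(c, b) ⋆ d(l, c) ⋆ j ⋆ l, b ⋆ c ⋆ d(b, c) ⋆ d(c ⋆ l, b ⋆ c ⋆ d(c, c) ⋆ j ⋆ l) ⋆ d(j, j) ⋆ j ⋆ l) ⋆ d(b ⋆ d(j, b) ⋆ d(l, b) ⋆ d(l, c) ⋆ l, d(c ⋆ j ⋆ l, j)) ⋆ j, c)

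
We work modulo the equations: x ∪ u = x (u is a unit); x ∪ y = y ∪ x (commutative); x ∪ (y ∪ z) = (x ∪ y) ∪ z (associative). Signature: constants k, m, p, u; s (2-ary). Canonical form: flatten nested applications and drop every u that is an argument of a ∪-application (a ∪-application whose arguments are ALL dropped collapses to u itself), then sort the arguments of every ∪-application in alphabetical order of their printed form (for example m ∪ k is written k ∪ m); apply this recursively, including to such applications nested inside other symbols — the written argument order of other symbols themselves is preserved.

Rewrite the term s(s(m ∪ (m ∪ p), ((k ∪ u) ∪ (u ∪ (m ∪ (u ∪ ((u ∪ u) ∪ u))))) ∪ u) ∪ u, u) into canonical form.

Descend into:  s(m ∪ (m ∪ p), ((k ∪ u) ∪ (u ∪ (m ∪ (u ∪ ((u ∪ u) ∪ u))))) ∪ u) ∪ u
Simplify inside:  s(m ∪ (m ∪ p), ((k ∪ u) ∪ (u ∪ (m ∪ (u ∪ ((u ∪ u) ∪ u))))) ∪ u)  →  s(m ∪ m ∪ p, k ∪ m)
Drop the unit:  drop u
Sort:  s(m ∪ m ∪ p, k ∪ m)
Rebuild:  s(s(m ∪ m ∪ p, k ∪ m), u)

Answer: s(s(m ∪ m ∪ p, k ∪ m), u)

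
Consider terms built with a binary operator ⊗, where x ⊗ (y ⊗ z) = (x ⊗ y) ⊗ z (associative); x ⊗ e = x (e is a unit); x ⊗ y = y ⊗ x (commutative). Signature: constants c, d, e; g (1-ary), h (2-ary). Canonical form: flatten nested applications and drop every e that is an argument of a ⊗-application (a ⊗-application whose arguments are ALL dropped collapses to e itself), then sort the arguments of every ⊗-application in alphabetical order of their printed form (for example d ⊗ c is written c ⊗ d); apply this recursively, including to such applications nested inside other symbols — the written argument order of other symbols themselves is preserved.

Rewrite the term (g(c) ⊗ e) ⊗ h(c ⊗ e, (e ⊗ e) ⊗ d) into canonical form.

Merge nested applications:  g(c) ⊗ e ⊗ h(c ⊗ e, (e ⊗ e) ⊗ d)
Inside:  h(c ⊗ e, (e ⊗ e) ⊗ d)  →  h(c, d)
Drop the unit:  drop e
Order the arguments:  g(c) ⊗ h(c, d)

Answer: g(c) ⊗ h(c, d)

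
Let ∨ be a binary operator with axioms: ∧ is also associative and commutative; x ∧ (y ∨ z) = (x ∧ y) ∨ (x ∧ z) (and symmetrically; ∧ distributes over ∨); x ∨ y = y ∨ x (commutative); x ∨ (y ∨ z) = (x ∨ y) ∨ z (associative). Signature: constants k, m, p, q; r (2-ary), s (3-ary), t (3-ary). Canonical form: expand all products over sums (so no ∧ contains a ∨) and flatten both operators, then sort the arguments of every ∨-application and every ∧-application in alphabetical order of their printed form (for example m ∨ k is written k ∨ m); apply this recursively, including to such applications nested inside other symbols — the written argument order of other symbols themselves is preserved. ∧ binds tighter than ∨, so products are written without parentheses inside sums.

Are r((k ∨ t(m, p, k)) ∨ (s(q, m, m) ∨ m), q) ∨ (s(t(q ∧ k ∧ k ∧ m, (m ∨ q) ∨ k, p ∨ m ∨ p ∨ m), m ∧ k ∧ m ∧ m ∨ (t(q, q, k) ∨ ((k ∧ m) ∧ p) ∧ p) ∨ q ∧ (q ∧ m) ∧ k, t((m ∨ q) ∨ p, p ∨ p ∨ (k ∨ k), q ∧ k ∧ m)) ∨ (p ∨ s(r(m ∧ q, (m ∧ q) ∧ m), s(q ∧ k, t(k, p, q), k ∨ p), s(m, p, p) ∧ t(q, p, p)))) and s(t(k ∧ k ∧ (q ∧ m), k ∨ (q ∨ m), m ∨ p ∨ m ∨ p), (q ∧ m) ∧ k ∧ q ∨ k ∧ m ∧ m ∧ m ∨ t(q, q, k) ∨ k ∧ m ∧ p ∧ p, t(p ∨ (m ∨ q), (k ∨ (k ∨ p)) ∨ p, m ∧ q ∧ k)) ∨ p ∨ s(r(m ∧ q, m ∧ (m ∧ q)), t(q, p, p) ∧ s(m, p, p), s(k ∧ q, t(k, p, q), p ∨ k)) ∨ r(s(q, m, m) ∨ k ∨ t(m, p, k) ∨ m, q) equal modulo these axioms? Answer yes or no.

Left:  r((k ∨ t(m, p, k)) ∨ (s(q, m, m) ∨ m), q) ∨ (s(t(q ∧ k ∧ k ∧ m, (m ∨ q) ∨ k, p ∨ m ∨ p ∨ m), m ∧ k ∧ m ∧ m ∨ (t(q, q, k) ∨ ((k ∧ m) ∧ p) ∧ p) ∨ q ∧ (q ∧ m) ∧ k, t((m ∨ q) ∨ p, p ∨ p ∨ (k ∨ k), q ∧ k ∧ m)) ∨ (p ∨ s(r(m ∧ q, (m ∧ q) ∧ m), s(q ∧ k, t(k, p, q), k ∨ p), s(m, p, p) ∧ t(q, p, p))))
  Flatten:  r(k ∨ m ∨ s(q, m, m) ∨ t(m, p, k), q) ∨ s(t(k ∧ k ∧ m ∧ q, k ∨ m ∨ q, m ∨ m ∨ p ∨ p), k ∧ m ∧ m ∧ m ∨ k ∧ m ∧ p ∧ p ∨ k ∧ m ∧ q ∧ q ∨ t(q, q, k), t(m ∨ p ∨ q, k ∨ k ∨ p ∨ p, k ∧ m ∧ q)) ∨ p ∨ s(r(m ∧ q, m ∧ m ∧ q), s(k ∧ q, t(k, p, q), k ∨ p), s(m, p, p) ∧ t(q, p, p))
  Sort arguments:  p ∨ r(k ∨ m ∨ s(q, m, m) ∨ t(m, p, k), q) ∨ s(r(m ∧ q, m ∧ m ∧ q), s(k ∧ q, t(k, p, q), k ∨ p), s(m, p, p) ∧ t(q, p, p)) ∨ s(t(k ∧ k ∧ m ∧ q, k ∨ m ∨ q, m ∨ m ∨ p ∨ p), k ∧ m ∧ m ∧ m ∨ k ∧ m ∧ p ∧ p ∨ k ∧ m ∧ q ∧ q ∨ t(q, q, k), t(m ∨ p ∨ q, k ∨ k ∨ p ∨ p, k ∧ m ∧ q))
Right:  s(t(k ∧ k ∧ (q ∧ m), k ∨ (q ∨ m), m ∨ p ∨ m ∨ p), (q ∧ m) ∧ k ∧ q ∨ k ∧ m ∧ m ∧ m ∨ t(q, q, k) ∨ k ∧ m ∧ p ∧ p, t(p ∨ (m ∨ q), (k ∨ (k ∨ p)) ∨ p, m ∧ q ∧ k)) ∨ p ∨ s(r(m ∧ q, m ∧ (m ∧ q)), t(q, p, p) ∧ s(m, p, p), s(k ∧ q, t(k, p, q), p ∨ k)) ∨ r(s(q, m, m) ∨ k ∨ t(m, p, k) ∨ m, q)
  Merge nested applications:  s(t(k ∧ k ∧ m ∧ q, k ∨ m ∨ q, m ∨ m ∨ p ∨ p), k ∧ m ∧ m ∧ m ∨ k ∧ m ∧ p ∧ p ∨ k ∧ m ∧ q ∧ q ∨ t(q, q, k), t(m ∨ p ∨ q, k ∨ k ∨ p ∨ p, k ∧ m ∧ q)) ∨ p ∨ s(r(m ∧ q, m ∧ m ∧ q), s(m, p, p) ∧ t(q, p, p), s(k ∧ q, t(k, p, q), k ∨ p)) ∨ r(k ∨ m ∨ s(q, m, m) ∨ t(m, p, k), q)
  Order the arguments:  p ∨ r(k ∨ m ∨ s(q, m, m) ∨ t(m, p, k), q) ∨ s(r(m ∧ q, m ∧ m ∧ q), s(m, p, p) ∧ t(q, p, p), s(k ∧ q, t(k, p, q), k ∨ p)) ∨ s(t(k ∧ k ∧ m ∧ q, k ∨ m ∨ q, m ∨ m ∨ p ∨ p), k ∧ m ∧ m ∧ m ∨ k ∧ m ∧ p ∧ p ∨ k ∧ m ∧ q ∧ q ∨ t(q, q, k), t(m ∨ p ∨ q, k ∨ k ∨ p ∨ p, k ∧ m ∧ q))

Answer: no — p ∨ r(k ∨ m ∨ s(q, m, m) ∨ t(m, p, k), q) ∨ s(r(m ∧ q, m ∧ m ∧ q), s(k ∧ q, t(k, p, q), k ∨ p), s(m, p, p) ∧ t(q, p, p)) ∨ s(t(k ∧ k ∧ m ∧ q, k ∨ m ∨ q, m ∨ m ∨ p ∨ p), k ∧ m ∧ m ∧ m ∨ k ∧ m ∧ p ∧ p ∨ k ∧ m ∧ q ∧ q ∨ t(q, q, k), t(m ∨ p ∨ q, k ∨ k ∨ p ∨ p, k ∧ m ∧ q)) vs p ∨ r(k ∨ m ∨ s(q, m, m) ∨ t(m, p, k), q) ∨ s(r(m ∧ q, m ∧ m ∧ q), s(m, p, p) ∧ t(q, p, p), s(k ∧ q, t(k, p, q), k ∨ p)) ∨ s(t(k ∧ k ∧ m ∧ q, k ∨ m ∨ q, m ∨ m ∨ p ∨ p), k ∧ m ∧ m ∧ m ∨ k ∧ m ∧ p ∧ p ∨ k ∧ m ∧ q ∧ q ∨ t(q, q, k), t(m ∨ p ∨ q, k ∨ k ∨ p ∨ p, k ∧ m ∧ q))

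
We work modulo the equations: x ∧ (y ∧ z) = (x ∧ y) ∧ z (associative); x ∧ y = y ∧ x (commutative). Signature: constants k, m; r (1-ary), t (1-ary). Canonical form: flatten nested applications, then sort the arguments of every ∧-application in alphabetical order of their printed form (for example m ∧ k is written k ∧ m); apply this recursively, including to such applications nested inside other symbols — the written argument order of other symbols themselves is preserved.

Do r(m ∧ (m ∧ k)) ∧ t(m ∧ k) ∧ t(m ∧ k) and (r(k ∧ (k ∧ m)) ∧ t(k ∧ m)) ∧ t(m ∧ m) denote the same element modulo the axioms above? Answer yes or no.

Left:  r(m ∧ (m ∧ k)) ∧ t(m ∧ k) ∧ t(m ∧ k)
  Inside:  r(m ∧ (m ∧ k))  →  r(k ∧ m ∧ m)
  Canonicalize subterm:  t(m ∧ k)  →  t(k ∧ m)
  Canonicalize subterm:  t(m ∧ k)  →  t(k ∧ m)
  Sort arguments:  r(k ∧ m ∧ m) ∧ t(k ∧ m) ∧ t(k ∧ m)
Right:  (r(k ∧ (k ∧ m)) ∧ t(k ∧ m)) ∧ t(m ∧ m)
  Un-nest:  r(k ∧ (k ∧ m)) ∧ t(k ∧ m) ∧ t(m ∧ m)
  Simplify inside:  r(k ∧ (k ∧ m))  →  r(k ∧ k ∧ m)
  Sort:  r(k ∧ k ∧ m) ∧ t(k ∧ m) ∧ t(m ∧ m)

Answer: no — r(k ∧ m ∧ m) ∧ t(k ∧ m) ∧ t(k ∧ m) vs r(k ∧ k ∧ m) ∧ t(k ∧ m) ∧ t(m ∧ m)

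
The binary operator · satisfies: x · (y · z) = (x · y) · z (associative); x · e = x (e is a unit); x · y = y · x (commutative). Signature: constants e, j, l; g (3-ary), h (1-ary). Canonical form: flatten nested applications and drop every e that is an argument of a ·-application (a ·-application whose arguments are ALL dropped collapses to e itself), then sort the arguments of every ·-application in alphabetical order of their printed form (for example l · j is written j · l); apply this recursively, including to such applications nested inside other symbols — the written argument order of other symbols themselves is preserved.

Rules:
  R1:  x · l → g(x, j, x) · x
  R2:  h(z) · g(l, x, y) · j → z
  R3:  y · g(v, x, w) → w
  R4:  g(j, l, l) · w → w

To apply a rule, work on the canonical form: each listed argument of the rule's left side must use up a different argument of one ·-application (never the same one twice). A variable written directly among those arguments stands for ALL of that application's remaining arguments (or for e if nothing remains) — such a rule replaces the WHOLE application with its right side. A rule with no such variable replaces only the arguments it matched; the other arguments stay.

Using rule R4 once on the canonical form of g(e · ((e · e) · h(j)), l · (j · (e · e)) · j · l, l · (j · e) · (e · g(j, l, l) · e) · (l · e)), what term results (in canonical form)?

Answer: g(h(j), j · j · l · l, j · l · l)

Derivation:
Canonical form:  g(h(j), j · j · l · l, g(j, l, l) · j · l · l)
Match R4:  consume g(j, l, l);  w := j · l · l
The variable takes the whole remainder — replace the entire application.
Giving:  g(h(j), j · j · l · l, j · l · l)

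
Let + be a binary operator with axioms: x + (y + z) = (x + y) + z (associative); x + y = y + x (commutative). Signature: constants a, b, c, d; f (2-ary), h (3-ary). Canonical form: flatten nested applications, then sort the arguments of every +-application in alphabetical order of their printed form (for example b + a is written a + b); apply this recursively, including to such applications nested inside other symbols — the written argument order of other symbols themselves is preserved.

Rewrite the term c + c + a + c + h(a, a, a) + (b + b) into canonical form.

Merge nested applications:  c + c + a + c + h(a, a, a) + b + b
Order the arguments:  a + b + b + c + c + c + h(a, a, a)

Answer: a + b + b + c + c + c + h(a, a, a)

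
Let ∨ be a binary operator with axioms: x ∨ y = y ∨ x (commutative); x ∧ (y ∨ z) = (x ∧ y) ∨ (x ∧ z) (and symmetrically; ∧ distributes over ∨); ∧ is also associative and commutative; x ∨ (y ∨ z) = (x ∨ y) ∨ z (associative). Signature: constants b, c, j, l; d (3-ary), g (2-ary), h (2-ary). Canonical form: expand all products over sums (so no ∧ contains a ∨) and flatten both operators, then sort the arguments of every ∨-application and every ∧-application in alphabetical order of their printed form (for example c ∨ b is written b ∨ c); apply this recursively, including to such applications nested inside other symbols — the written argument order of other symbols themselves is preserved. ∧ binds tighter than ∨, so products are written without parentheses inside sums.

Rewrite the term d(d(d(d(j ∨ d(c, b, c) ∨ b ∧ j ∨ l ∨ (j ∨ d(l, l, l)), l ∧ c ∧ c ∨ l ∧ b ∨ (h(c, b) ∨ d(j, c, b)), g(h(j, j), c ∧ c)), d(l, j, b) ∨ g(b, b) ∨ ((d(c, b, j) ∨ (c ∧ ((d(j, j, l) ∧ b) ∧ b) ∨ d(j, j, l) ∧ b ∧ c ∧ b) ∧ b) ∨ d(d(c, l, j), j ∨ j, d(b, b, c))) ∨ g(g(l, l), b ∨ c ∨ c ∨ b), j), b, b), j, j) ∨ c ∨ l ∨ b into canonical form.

Answer: b ∨ c ∨ d(d(d(d(b ∧ j ∨ d(c, b, c) ∨ d(l, l, l) ∨ j ∨ j ∨ l, b ∧ l ∨ c ∧ c ∧ l ∨ d(j, c, b) ∨ h(c, b), g(h(j, j), c ∧ c)), b ∧ b ∧ b ∧ c ∧ d(j, j, l) ∨ b ∧ b ∧ b ∧ c ∧ d(j, j, l) ∨ d(c, b, j) ∨ d(d(c, l, j), j ∨ j, d(b, b, c)) ∨ d(l, j, b) ∨ g(b, b) ∨ g(g(l, l), b ∨ b ∨ c ∨ c), j), b, b), j, j) ∨ l

Derivation:
Expand:  d(d(d(d(b ∧ j ∨ d(c, b, c) ∨ d(l, l, l) ∨ j ∨ j ∨ l, b ∧ l ∨ c ∧ c ∧ l ∨ d(j, c, b) ∨ h(c, b), g(h(j, j), c ∧ c)), b ∧ b ∧ b ∧ c ∧ d(j, j, l) ∨ b ∧ b ∧ b ∧ c ∧ d(j, j, l) ∨ d(c, b, j) ∨ d(d(c, l, j), j ∨ j, d(b, b, c)) ∨ d(l, j, b) ∨ g(b, b) ∨ g(g(l, l), b ∨ b ∨ c ∨ c), j), b, b), j, j) ∨ c ∨ l ∨ b
Sort arguments:  b ∨ c ∨ d(d(d(d(b ∧ j ∨ d(c, b, c) ∨ d(l, l, l) ∨ j ∨ j ∨ l, b ∧ l ∨ c ∧ c ∧ l ∨ d(j, c, b) ∨ h(c, b), g(h(j, j), c ∧ c)), b ∧ b ∧ b ∧ c ∧ d(j, j, l) ∨ b ∧ b ∧ b ∧ c ∧ d(j, j, l) ∨ d(c, b, j) ∨ d(d(c, l, j), j ∨ j, d(b, b, c)) ∨ d(l, j, b) ∨ g(b, b) ∨ g(g(l, l), b ∨ b ∨ c ∨ c), j), b, b), j, j) ∨ l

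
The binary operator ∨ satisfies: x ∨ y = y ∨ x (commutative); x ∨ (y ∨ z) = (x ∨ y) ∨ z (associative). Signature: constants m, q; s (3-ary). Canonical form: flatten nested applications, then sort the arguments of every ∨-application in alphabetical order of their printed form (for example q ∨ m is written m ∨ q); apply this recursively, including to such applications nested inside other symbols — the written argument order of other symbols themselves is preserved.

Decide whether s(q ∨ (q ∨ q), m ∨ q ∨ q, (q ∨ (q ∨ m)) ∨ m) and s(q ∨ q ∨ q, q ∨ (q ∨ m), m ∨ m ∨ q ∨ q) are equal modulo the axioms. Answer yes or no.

Left:  s(q ∨ (q ∨ q), m ∨ q ∨ q, (q ∨ (q ∨ m)) ∨ m)
  Focus inside:  (q ∨ (q ∨ m)) ∨ m
  Flatten:  q ∨ q ∨ m ∨ m
  Sort:  m ∨ m ∨ q ∨ q
  Reassemble:  s(q ∨ q ∨ q, m ∨ q ∨ q, m ∨ m ∨ q ∨ q)
Right:  s(q ∨ q ∨ q, q ∨ (q ∨ m), m ∨ m ∨ q ∨ q)
  Work inside:  q ∨ (q ∨ m)
  Un-nest:  q ∨ q ∨ m
  Sort:  m ∨ q ∨ q
  Rebuild:  s(q ∨ q ∨ q, m ∨ q ∨ q, m ∨ m ∨ q ∨ q)

Answer: yes — both canonical forms are s(q ∨ q ∨ q, m ∨ q ∨ q, m ∨ m ∨ q ∨ q)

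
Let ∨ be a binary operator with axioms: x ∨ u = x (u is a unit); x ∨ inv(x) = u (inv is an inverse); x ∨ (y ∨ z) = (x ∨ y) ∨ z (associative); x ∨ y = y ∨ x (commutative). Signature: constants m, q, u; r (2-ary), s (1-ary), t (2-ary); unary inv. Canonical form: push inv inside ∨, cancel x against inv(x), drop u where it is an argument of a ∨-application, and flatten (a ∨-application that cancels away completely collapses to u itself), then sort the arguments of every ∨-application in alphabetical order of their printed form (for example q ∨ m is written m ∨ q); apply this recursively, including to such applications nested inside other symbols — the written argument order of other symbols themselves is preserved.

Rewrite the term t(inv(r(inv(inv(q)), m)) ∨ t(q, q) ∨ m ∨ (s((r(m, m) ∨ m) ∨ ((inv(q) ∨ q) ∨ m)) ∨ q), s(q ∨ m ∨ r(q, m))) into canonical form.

Answer: t(inv(r(q, m)) ∨ m ∨ q ∨ s(m ∨ m ∨ r(m, m)) ∨ t(q, q), s(m ∨ q ∨ r(q, m)))

Derivation:
Focus inside:  inv(r(inv(inv(q)), m)) ∨ t(q, q) ∨ m ∨ (s((r(m, m) ∨ m) ∨ ((inv(q) ∨ q) ∨ m)) ∨ q)
Push inv inside:  distribute inv over ∨ and collapse double inv
Collect terms:  inv(r(q, m)) ∨ t(q, q) ∨ m ∨ s(m ∨ m ∨ r(m, m)) ∨ q
Sort arguments:  inv(r(q, m)) ∨ m ∨ q ∨ s(m ∨ m ∨ r(m, m)) ∨ t(q, q)
Rebuild:  t(inv(r(q, m)) ∨ m ∨ q ∨ s(m ∨ m ∨ r(m, m)) ∨ t(q, q), s(m ∨ q ∨ r(q, m)))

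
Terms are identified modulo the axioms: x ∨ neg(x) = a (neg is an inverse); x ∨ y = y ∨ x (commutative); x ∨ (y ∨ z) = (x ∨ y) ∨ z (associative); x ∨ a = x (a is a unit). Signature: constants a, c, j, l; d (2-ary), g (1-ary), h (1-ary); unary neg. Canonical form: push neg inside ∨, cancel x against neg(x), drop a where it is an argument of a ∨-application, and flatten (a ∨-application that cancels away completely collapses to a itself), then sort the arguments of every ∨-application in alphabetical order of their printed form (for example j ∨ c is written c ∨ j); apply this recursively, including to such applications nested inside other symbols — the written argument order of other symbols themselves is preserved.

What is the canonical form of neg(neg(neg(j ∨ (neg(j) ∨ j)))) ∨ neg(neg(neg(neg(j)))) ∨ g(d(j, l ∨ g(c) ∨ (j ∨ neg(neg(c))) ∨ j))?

Answer: g(d(j, c ∨ g(c) ∨ j ∨ j ∨ l))

Derivation:
Push neg inside:  distribute neg over ∨ and collapse double neg
Cancel inverse pairs:  j cancels
Collect terms:  g(d(j, c ∨ g(c) ∨ j ∨ j ∨ l))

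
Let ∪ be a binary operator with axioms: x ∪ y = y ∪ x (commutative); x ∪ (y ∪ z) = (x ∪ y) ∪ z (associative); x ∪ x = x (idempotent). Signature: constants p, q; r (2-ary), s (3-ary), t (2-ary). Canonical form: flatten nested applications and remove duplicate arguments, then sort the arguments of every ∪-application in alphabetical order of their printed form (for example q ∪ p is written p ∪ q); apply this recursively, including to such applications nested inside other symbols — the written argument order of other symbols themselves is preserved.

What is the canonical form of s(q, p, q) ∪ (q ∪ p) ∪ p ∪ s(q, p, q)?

Answer: p ∪ q ∪ s(q, p, q)

Derivation:
Flatten:  s(q, p, q) ∪ q ∪ p ∪ p ∪ s(q, p, q)
Idempotence:  drop duplicate p, s(q, p, q)
Sort arguments:  p ∪ q ∪ s(q, p, q)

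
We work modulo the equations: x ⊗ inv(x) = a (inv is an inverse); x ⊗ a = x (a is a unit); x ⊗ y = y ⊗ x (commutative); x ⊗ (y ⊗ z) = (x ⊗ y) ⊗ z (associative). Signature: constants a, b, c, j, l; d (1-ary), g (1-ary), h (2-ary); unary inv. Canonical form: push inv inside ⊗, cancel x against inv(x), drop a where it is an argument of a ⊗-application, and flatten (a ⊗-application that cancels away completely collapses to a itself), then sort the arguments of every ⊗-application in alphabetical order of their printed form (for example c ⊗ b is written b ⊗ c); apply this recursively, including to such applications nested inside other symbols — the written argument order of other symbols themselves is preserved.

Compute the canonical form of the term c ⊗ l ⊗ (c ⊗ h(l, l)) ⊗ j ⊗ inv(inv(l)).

Answer: c ⊗ c ⊗ h(l, l) ⊗ j ⊗ l ⊗ l

Derivation:
Push inv inside:  distribute inv over ⊗ and collapse double inv
Collect:  c ⊗ c ⊗ l ⊗ l ⊗ h(l, l) ⊗ j
Sort:  c ⊗ c ⊗ h(l, l) ⊗ j ⊗ l ⊗ l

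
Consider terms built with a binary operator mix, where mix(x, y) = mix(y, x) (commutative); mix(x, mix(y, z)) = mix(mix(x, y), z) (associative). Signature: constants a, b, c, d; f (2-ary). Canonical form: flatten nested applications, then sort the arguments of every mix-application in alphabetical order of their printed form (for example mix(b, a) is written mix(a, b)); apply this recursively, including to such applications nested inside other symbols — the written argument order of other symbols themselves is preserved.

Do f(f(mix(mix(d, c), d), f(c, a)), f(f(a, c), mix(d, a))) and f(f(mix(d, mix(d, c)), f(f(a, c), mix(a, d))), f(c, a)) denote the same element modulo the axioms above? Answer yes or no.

Left:  f(f(mix(mix(d, c), d), f(c, a)), f(f(a, c), mix(d, a)))
  Focus inside:  mix(mix(d, c), d)
  Un-nest:  mix(d, c, d)
  Sort:  mix(c, d, d)
  Put back:  f(f(mix(c, d, d), f(c, a)), f(f(a, c), mix(a, d)))
Right:  f(f(mix(d, mix(d, c)), f(f(a, c), mix(a, d))), f(c, a))
  Work inside:  mix(d, mix(d, c))
  Flatten:  mix(d, d, c)
  Order the arguments:  mix(c, d, d)
  Reassemble:  f(f(mix(c, d, d), f(f(a, c), mix(a, d))), f(c, a))

Answer: no — f(f(mix(c, d, d), f(c, a)), f(f(a, c), mix(a, d))) vs f(f(mix(c, d, d), f(f(a, c), mix(a, d))), f(c, a))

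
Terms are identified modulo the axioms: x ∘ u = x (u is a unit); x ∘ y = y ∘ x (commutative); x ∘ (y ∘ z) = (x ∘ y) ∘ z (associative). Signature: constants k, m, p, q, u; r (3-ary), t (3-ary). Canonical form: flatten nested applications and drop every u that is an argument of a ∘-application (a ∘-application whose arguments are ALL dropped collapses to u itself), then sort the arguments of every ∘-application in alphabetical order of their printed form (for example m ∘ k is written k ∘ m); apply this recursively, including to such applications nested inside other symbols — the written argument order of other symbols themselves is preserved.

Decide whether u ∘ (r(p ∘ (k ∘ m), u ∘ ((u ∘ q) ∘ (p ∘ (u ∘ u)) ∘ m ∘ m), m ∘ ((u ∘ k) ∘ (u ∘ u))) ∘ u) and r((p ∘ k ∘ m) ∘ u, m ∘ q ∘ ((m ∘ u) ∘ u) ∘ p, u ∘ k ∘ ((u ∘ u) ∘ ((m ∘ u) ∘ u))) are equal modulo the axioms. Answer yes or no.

Left:  u ∘ (r(p ∘ (k ∘ m), u ∘ ((u ∘ q) ∘ (p ∘ (u ∘ u)) ∘ m ∘ m), m ∘ ((u ∘ k) ∘ (u ∘ u))) ∘ u)
  Un-nest:  u ∘ r(p ∘ (k ∘ m), u ∘ ((u ∘ q) ∘ (p ∘ (u ∘ u)) ∘ m ∘ m), m ∘ ((u ∘ k) ∘ (u ∘ u))) ∘ u
  Simplify inside:  r(p ∘ (k ∘ m), u ∘ ((u ∘ q) ∘ (p ∘ (u ∘ u)) ∘ m ∘ m), m ∘ ((u ∘ k) ∘ (u ∘ u)))  →  r(k ∘ m ∘ p, m ∘ m ∘ p ∘ q, k ∘ m)
  Units out:  drop u (×2)
  Sort:  r(k ∘ m ∘ p, m ∘ m ∘ p ∘ q, k ∘ m)
Right:  r((p ∘ k ∘ m) ∘ u, m ∘ q ∘ ((m ∘ u) ∘ u) ∘ p, u ∘ k ∘ ((u ∘ u) ∘ ((m ∘ u) ∘ u)))
  Work inside:  u ∘ k ∘ ((u ∘ u) ∘ ((m ∘ u) ∘ u))
  Un-nest:  u ∘ k ∘ u ∘ u ∘ m ∘ u ∘ u
  Drop the unit:  drop u (×5)
  Sort:  k ∘ m
  Reassemble:  r(k ∘ m ∘ p, m ∘ m ∘ p ∘ q, k ∘ m)

Answer: yes — both canonical forms are r(k ∘ m ∘ p, m ∘ m ∘ p ∘ q, k ∘ m)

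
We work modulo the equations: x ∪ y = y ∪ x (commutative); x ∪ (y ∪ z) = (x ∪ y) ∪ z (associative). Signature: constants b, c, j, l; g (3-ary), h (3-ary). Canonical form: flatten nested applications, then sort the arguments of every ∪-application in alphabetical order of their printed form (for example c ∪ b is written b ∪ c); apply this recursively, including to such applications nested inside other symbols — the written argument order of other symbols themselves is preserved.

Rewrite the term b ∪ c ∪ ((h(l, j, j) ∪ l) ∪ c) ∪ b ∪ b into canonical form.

Answer: b ∪ b ∪ b ∪ c ∪ c ∪ h(l, j, j) ∪ l

Derivation:
Merge nested applications:  b ∪ c ∪ h(l, j, j) ∪ l ∪ c ∪ b ∪ b
Sort arguments:  b ∪ b ∪ b ∪ c ∪ c ∪ h(l, j, j) ∪ l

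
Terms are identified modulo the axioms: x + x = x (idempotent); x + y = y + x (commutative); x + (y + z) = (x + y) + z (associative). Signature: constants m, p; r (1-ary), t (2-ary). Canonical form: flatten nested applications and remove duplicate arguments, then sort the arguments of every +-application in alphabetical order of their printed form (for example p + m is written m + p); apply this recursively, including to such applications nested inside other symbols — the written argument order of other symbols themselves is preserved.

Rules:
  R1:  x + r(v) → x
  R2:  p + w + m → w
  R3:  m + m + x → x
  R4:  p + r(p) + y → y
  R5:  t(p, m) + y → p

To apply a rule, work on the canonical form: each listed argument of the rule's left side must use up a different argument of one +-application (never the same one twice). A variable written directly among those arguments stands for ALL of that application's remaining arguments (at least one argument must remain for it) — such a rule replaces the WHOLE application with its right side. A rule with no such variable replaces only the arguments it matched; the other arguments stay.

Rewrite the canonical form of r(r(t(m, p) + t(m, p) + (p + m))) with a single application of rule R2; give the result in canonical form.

Canonical form:  r(r(m + p + t(m, p)))
Match R2:  consume m, p;  w := t(m, p)
The extension variable absorbs all remaining arguments, so the whole application is rewritten.
Giving:  r(r(t(m, p)))

Answer: r(r(t(m, p)))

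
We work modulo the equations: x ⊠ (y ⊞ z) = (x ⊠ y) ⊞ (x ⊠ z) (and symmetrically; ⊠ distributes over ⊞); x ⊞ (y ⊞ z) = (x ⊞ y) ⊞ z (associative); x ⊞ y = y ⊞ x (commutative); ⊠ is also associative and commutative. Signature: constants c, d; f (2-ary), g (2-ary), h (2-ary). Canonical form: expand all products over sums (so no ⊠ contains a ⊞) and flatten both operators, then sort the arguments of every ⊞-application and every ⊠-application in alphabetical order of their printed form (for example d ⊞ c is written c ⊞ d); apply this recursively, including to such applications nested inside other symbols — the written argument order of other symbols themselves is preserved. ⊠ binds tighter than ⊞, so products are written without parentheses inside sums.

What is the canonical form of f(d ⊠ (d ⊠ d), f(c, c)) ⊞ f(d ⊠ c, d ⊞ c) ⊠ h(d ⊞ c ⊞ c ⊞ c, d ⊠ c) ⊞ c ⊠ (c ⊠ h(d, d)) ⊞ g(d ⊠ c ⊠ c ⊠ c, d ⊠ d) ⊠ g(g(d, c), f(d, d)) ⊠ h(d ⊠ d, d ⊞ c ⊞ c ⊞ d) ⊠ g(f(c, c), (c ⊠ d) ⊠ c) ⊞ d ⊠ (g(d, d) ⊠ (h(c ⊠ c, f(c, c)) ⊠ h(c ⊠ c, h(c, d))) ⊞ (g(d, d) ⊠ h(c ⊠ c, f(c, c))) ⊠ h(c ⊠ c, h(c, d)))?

Answer: c ⊠ c ⊠ h(d, d) ⊞ d ⊠ g(d, d) ⊠ h(c ⊠ c, f(c, c)) ⊠ h(c ⊠ c, h(c, d)) ⊞ d ⊠ g(d, d) ⊠ h(c ⊠ c, f(c, c)) ⊠ h(c ⊠ c, h(c, d)) ⊞ f(c ⊠ d, c ⊞ d) ⊠ h(c ⊞ c ⊞ c ⊞ d, c ⊠ d) ⊞ f(d ⊠ d ⊠ d, f(c, c)) ⊞ g(c ⊠ c ⊠ c ⊠ d, d ⊠ d) ⊠ g(f(c, c), c ⊠ c ⊠ d) ⊠ g(g(d, c), f(d, d)) ⊠ h(d ⊠ d, c ⊞ c ⊞ d ⊞ d)

Derivation:
Expand products over sums:  f(d ⊠ d ⊠ d, f(c, c)) ⊞ f(c ⊠ d, c ⊞ d) ⊠ h(c ⊞ c ⊞ c ⊞ d, c ⊠ d) ⊞ c ⊠ c ⊠ h(d, d) ⊞ g(c ⊠ c ⊠ c ⊠ d, d ⊠ d) ⊠ g(f(c, c), c ⊠ c ⊠ d) ⊠ g(g(d, c), f(d, d)) ⊠ h(d ⊠ d, c ⊞ c ⊞ d ⊞ d) ⊞ d ⊠ g(d, d) ⊠ h(c ⊠ c, f(c, c)) ⊠ h(c ⊠ c, h(c, d)) ⊞ d ⊠ g(d, d) ⊠ h(c ⊠ c, f(c, c)) ⊠ h(c ⊠ c, h(c, d))
Order the arguments:  c ⊠ c ⊠ h(d, d) ⊞ d ⊠ g(d, d) ⊠ h(c ⊠ c, f(c, c)) ⊠ h(c ⊠ c, h(c, d)) ⊞ d ⊠ g(d, d) ⊠ h(c ⊠ c, f(c, c)) ⊠ h(c ⊠ c, h(c, d)) ⊞ f(c ⊠ d, c ⊞ d) ⊠ h(c ⊞ c ⊞ c ⊞ d, c ⊠ d) ⊞ f(d ⊠ d ⊠ d, f(c, c)) ⊞ g(c ⊠ c ⊠ c ⊠ d, d ⊠ d) ⊠ g(f(c, c), c ⊠ c ⊠ d) ⊠ g(g(d, c), f(d, d)) ⊠ h(d ⊠ d, c ⊞ c ⊞ d ⊞ d)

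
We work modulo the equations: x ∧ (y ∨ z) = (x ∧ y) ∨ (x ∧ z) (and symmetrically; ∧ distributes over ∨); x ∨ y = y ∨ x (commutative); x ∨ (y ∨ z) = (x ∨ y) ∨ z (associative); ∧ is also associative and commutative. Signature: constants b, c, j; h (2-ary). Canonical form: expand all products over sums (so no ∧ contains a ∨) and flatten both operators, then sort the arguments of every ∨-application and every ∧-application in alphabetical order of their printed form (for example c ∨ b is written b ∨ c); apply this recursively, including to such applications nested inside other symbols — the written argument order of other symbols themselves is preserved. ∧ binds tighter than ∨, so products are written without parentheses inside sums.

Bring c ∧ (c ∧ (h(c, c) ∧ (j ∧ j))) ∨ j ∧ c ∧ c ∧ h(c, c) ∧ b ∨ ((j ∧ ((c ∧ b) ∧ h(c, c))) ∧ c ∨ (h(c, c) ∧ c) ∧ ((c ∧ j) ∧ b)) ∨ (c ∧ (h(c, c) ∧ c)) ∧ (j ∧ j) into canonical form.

Answer: b ∧ c ∧ c ∧ h(c, c) ∧ j ∨ b ∧ c ∧ c ∧ h(c, c) ∧ j ∨ b ∧ c ∧ c ∧ h(c, c) ∧ j ∨ c ∧ c ∧ h(c, c) ∧ j ∧ j ∨ c ∧ c ∧ h(c, c) ∧ j ∧ j

Derivation:
Merge nested applications:  c ∧ c ∧ h(c, c) ∧ j ∧ j ∨ b ∧ c ∧ c ∧ h(c, c) ∧ j ∨ b ∧ c ∧ c ∧ h(c, c) ∧ j ∨ b ∧ c ∧ c ∧ h(c, c) ∧ j ∨ c ∧ c ∧ h(c, c) ∧ j ∧ j
Sort:  b ∧ c ∧ c ∧ h(c, c) ∧ j ∨ b ∧ c ∧ c ∧ h(c, c) ∧ j ∨ b ∧ c ∧ c ∧ h(c, c) ∧ j ∨ c ∧ c ∧ h(c, c) ∧ j ∧ j ∨ c ∧ c ∧ h(c, c) ∧ j ∧ j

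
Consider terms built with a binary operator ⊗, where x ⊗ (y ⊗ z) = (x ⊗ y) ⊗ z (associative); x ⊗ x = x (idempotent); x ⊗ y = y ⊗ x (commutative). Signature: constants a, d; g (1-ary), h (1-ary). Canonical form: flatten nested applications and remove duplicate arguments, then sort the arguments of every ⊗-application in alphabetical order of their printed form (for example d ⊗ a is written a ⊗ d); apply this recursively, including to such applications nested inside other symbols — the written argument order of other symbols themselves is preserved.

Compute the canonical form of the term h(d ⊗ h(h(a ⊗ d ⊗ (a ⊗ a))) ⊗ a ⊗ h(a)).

Descend into:  d ⊗ h(h(a ⊗ d ⊗ (a ⊗ a))) ⊗ a ⊗ h(a)
Inside:  h(h(a ⊗ d ⊗ (a ⊗ a)))  →  h(h(a ⊗ d))
Sort arguments:  a ⊗ d ⊗ h(a) ⊗ h(h(a ⊗ d))
Rebuild:  h(a ⊗ d ⊗ h(a) ⊗ h(h(a ⊗ d)))

Answer: h(a ⊗ d ⊗ h(a) ⊗ h(h(a ⊗ d)))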